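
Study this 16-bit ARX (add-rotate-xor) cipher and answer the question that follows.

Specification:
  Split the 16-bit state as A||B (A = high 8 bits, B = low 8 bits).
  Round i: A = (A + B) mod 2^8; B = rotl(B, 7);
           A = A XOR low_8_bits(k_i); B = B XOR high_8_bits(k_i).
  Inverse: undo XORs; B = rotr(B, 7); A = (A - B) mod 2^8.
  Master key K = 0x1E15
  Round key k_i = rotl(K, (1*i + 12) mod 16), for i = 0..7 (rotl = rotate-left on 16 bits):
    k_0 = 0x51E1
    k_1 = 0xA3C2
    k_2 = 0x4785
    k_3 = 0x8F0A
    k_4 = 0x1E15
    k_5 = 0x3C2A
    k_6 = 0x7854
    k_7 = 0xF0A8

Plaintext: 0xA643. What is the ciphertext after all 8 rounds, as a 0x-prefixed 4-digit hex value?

s_0 = plaintext = 0xA643
s_1 = Round(s_0, k_0) = 0x08F0
s_2 = Round(s_1, k_1) = 0x3ADB
s_3 = Round(s_2, k_2) = 0x90AA
s_4 = Round(s_3, k_3) = 0x30DA
s_5 = Round(s_4, k_4) = 0x1F73
s_6 = Round(s_5, k_5) = 0xB885
s_7 = Round(s_6, k_6) = 0x69BA
s_8 = Round(s_7, k_7) = 0x8BAD

0x8BAD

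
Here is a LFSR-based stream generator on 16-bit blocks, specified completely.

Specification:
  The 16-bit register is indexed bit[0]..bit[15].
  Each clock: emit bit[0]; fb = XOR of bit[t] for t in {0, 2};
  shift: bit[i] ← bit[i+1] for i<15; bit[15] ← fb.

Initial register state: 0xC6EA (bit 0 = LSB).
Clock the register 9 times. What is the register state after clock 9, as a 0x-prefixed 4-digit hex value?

reg_0 = 0xC6EA
clock 1: out=0, reg = 0x6375
clock 2: out=1, reg = 0x31BA
clock 3: out=0, reg = 0x18DD
clock 4: out=1, reg = 0x0C6E
clock 5: out=0, reg = 0x8637
clock 6: out=1, reg = 0x431B
clock 7: out=1, reg = 0xA18D
clock 8: out=1, reg = 0x50C6
clock 9: out=0, reg = 0xA863

0xA863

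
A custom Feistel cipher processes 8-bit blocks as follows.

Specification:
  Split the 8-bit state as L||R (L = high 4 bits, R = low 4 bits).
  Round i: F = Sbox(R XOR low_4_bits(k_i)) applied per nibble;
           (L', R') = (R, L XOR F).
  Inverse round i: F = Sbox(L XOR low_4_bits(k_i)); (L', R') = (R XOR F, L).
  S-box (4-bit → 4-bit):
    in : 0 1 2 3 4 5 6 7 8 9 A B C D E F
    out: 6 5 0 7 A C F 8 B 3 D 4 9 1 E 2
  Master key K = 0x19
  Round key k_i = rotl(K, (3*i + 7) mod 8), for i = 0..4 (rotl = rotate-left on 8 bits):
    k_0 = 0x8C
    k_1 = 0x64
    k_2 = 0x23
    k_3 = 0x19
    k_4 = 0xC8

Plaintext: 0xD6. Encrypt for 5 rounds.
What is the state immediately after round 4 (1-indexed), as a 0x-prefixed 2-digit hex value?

s_0 = plaintext = 0xD6
s_1 = Round(s_0, k_0) = 0x60
s_2 = Round(s_1, k_1) = 0x0C
s_3 = Round(s_2, k_2) = 0xC2
s_4 = Round(s_3, k_3) = 0x28
s_5 = Round(s_4, k_4) = 0x84

0x28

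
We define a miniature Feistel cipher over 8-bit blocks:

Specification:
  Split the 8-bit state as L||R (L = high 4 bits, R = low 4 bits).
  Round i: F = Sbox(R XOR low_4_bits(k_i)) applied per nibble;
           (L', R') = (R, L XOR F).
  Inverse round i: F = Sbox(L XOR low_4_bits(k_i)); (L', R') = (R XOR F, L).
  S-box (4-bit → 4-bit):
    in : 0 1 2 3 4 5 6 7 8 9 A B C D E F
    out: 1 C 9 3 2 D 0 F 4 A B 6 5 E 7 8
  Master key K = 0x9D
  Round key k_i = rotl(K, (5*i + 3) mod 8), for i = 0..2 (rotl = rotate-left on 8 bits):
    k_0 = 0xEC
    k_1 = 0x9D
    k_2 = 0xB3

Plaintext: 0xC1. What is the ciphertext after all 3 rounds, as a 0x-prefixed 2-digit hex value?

s_0 = plaintext = 0xC1
s_1 = Round(s_0, k_0) = 0x12
s_2 = Round(s_1, k_1) = 0x29
s_3 = Round(s_2, k_2) = 0x99

0x99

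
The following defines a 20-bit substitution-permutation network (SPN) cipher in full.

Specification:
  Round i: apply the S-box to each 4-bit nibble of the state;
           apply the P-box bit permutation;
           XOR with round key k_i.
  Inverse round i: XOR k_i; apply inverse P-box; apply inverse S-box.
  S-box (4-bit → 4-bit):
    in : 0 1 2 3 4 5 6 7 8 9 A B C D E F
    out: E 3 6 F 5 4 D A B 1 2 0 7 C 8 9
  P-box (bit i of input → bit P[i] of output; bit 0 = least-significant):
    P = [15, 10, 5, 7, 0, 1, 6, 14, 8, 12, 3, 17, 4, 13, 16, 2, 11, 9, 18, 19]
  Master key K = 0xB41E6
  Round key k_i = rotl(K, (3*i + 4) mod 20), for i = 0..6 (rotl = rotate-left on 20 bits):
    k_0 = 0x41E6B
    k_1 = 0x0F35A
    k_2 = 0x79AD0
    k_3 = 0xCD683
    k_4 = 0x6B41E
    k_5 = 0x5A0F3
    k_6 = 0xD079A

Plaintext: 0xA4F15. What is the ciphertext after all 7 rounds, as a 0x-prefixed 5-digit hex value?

s_0 = plaintext = 0xA4F15
s_1 = Round(s_0, k_0) = 0x71D58
s_2 = Round(s_1, k_1) = 0xA5582
s_3 = Round(s_2, k_2) = 0x6DCFB
s_4 = Round(s_3, k_3) = 0x18F8E
s_5 = Round(s_4, k_4) = 0x4DF89
s_6 = Round(s_5, k_5) = 0x269F4
s_7 = Round(s_6, k_6) = 0x8C4AF

0x8C4AF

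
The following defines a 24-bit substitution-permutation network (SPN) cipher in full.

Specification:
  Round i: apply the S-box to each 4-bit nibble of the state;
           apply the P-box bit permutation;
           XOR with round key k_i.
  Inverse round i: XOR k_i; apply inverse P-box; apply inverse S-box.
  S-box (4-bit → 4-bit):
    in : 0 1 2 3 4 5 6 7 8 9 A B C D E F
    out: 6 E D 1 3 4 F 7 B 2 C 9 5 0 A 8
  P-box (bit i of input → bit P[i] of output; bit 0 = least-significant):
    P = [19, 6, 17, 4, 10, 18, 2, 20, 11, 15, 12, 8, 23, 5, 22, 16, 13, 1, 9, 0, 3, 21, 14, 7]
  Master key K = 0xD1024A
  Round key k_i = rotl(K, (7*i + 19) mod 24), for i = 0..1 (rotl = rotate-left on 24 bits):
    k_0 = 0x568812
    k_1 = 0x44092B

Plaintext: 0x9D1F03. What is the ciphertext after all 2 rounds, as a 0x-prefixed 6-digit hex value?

0xCFAD52

s_0 = plaintext = 0x9D1F03
s_1 = Round(s_0, k_0) = 0x3B8936
s_2 = Round(s_1, k_1) = 0xCFAD52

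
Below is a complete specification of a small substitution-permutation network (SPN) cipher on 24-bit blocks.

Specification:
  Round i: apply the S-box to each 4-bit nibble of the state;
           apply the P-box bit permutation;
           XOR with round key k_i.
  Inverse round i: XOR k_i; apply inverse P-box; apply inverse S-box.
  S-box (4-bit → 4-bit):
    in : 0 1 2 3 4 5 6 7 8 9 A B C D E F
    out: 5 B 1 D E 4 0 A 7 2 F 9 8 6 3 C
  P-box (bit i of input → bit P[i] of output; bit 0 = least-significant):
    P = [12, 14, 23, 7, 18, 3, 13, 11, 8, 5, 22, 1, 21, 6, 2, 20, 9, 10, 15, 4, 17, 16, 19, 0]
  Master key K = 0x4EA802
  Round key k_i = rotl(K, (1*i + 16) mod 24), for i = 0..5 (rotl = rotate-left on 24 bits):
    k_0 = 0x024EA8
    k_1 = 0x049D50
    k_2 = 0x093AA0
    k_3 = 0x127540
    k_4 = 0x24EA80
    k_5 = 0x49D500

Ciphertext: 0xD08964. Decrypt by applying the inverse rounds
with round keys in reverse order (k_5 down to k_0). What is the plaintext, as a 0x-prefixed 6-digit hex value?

s_0 = ciphertext = 0xD08964
s_1 = InvRound(s_0, k_5) = 0xD949C8
s_2 = InvRound(s_1, k_4) = 0xD01085
s_3 = InvRound(s_2, k_3) = 0xB9D054
s_4 = InvRound(s_3, k_2) = 0x63A9F4
s_5 = InvRound(s_4, k_1) = 0xE90D0B
s_6 = InvRound(s_5, k_0) = 0xA22A64

0xA22A64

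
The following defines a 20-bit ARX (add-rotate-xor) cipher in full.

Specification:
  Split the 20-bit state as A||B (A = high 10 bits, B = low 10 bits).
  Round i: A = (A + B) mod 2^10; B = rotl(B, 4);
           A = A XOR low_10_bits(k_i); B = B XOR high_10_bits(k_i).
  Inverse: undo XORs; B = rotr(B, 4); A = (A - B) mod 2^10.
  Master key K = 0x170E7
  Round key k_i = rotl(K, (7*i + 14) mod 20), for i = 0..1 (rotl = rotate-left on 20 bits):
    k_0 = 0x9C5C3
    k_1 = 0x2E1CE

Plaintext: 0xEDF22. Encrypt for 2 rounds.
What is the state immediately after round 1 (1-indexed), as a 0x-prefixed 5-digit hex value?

0xC685D

s_0 = plaintext = 0xEDF22
s_1 = Round(s_0, k_0) = 0xC685D
s_2 = Round(s_1, k_1) = 0xAE569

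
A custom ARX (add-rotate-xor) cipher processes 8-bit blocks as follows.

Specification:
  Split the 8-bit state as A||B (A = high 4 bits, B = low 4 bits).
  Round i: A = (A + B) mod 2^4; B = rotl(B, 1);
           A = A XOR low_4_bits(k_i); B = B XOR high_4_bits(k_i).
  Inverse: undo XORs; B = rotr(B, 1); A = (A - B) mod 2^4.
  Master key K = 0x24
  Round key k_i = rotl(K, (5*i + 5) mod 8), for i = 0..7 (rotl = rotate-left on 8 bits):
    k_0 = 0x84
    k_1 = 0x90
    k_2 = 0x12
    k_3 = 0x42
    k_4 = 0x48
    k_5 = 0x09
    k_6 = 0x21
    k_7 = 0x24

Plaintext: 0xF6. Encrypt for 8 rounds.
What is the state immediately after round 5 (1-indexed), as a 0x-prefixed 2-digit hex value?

0xF0

s_0 = plaintext = 0xF6
s_1 = Round(s_0, k_0) = 0x14
s_2 = Round(s_1, k_1) = 0x51
s_3 = Round(s_2, k_2) = 0x43
s_4 = Round(s_3, k_3) = 0x52
s_5 = Round(s_4, k_4) = 0xF0
s_6 = Round(s_5, k_5) = 0x60
s_7 = Round(s_6, k_6) = 0x72
s_8 = Round(s_7, k_7) = 0xD6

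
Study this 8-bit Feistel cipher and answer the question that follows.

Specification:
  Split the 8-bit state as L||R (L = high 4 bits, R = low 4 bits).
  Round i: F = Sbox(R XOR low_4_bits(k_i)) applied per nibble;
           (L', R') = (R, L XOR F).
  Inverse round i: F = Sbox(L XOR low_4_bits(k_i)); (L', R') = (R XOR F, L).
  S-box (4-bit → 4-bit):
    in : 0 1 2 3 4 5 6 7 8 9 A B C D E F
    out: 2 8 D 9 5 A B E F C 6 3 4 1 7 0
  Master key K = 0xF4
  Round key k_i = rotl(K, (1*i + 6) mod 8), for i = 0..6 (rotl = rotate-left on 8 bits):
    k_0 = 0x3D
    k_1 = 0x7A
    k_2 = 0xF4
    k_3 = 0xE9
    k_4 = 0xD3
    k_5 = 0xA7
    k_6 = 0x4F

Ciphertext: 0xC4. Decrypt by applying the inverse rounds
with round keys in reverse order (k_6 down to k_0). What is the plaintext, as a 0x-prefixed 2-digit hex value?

0x1C

s_0 = ciphertext = 0xC4
s_1 = InvRound(s_0, k_6) = 0xDC
s_2 = InvRound(s_1, k_5) = 0xAD
s_3 = InvRound(s_2, k_4) = 0x1A
s_4 = InvRound(s_3, k_3) = 0x51
s_5 = InvRound(s_4, k_2) = 0x95
s_6 = InvRound(s_5, k_1) = 0xC9
s_7 = InvRound(s_6, k_0) = 0x1C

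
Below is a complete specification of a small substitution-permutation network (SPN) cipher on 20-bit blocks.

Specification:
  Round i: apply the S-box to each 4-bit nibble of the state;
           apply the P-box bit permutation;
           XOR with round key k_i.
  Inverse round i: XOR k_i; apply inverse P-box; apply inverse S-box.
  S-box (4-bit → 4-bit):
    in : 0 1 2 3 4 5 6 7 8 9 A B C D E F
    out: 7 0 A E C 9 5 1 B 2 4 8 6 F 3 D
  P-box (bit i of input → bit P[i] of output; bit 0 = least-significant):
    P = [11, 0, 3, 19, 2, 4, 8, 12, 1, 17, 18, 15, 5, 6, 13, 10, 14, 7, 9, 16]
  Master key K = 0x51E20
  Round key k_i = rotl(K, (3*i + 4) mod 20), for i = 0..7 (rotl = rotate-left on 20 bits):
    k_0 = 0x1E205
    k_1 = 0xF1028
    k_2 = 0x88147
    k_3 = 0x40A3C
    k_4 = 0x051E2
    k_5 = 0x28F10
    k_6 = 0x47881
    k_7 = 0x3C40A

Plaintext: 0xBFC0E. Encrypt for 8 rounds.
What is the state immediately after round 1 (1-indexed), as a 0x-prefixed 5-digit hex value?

0x6CF30

s_0 = plaintext = 0xBFC0E
s_1 = Round(s_0, k_0) = 0x6CF30
s_2 = Round(s_1, k_1) = 0xBEB73
s_3 = Round(s_2, k_2) = 0x1012A
s_4 = Round(s_3, k_3) = 0x43A44
s_5 = Round(s_4, k_4) = 0xD66AA
s_6 = Round(s_5, k_5) = 0x7ECBA
s_7 = Round(s_6, k_6) = 0x228E9
s_8 = Round(s_7, k_7) = 0x040DD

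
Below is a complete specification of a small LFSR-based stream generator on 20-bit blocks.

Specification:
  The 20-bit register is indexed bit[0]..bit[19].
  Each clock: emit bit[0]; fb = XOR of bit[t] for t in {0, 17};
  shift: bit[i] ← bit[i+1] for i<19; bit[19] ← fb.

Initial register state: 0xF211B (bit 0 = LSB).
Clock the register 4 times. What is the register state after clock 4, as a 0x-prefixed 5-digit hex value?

reg_0 = 0xF211B
clock 1: out=1, reg = 0x7908D
clock 2: out=1, reg = 0x3C846
clock 3: out=0, reg = 0x9E423
clock 4: out=1, reg = 0xCF211

0xCF211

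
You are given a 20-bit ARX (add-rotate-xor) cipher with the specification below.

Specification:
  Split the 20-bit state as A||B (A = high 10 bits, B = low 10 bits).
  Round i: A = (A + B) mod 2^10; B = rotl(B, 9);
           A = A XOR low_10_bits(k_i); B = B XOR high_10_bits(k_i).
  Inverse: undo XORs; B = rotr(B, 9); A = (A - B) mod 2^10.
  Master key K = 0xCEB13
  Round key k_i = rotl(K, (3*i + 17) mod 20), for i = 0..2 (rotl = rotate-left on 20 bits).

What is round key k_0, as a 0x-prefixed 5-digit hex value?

0x79D62

K = 0xCEB13
k_0 = rotl(K, (3*0+17) mod 20) = rotl(K, 17) = 0x79D62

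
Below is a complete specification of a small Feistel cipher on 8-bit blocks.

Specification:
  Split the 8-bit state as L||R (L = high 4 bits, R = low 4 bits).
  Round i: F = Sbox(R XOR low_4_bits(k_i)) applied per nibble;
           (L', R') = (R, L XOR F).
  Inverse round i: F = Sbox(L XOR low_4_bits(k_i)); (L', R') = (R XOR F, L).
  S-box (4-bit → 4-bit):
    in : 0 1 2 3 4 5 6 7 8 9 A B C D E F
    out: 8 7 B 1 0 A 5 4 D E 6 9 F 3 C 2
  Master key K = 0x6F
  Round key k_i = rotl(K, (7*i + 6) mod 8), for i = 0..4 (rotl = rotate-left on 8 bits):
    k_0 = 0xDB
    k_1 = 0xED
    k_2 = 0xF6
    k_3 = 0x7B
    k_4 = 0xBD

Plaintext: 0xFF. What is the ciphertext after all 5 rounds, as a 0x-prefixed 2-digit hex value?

0x6D

s_0 = plaintext = 0xFF
s_1 = Round(s_0, k_0) = 0xFF
s_2 = Round(s_1, k_1) = 0xF4
s_3 = Round(s_2, k_2) = 0x44
s_4 = Round(s_3, k_3) = 0x46
s_5 = Round(s_4, k_4) = 0x6D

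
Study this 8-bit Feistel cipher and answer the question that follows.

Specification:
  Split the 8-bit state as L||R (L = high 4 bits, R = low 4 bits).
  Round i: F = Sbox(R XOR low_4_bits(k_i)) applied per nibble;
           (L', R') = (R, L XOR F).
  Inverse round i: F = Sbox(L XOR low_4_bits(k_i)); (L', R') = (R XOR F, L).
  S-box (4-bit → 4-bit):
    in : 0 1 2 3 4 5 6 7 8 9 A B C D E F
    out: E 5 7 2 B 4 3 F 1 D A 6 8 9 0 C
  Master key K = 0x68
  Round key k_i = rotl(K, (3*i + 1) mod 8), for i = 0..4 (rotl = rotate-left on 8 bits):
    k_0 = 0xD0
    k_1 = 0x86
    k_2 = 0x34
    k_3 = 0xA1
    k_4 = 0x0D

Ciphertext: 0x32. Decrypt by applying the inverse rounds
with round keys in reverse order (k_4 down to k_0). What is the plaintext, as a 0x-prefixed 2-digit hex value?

0xAF

s_0 = ciphertext = 0x32
s_1 = InvRound(s_0, k_4) = 0x23
s_2 = InvRound(s_1, k_3) = 0x12
s_3 = InvRound(s_2, k_2) = 0x61
s_4 = InvRound(s_3, k_1) = 0xF6
s_5 = InvRound(s_4, k_0) = 0xAF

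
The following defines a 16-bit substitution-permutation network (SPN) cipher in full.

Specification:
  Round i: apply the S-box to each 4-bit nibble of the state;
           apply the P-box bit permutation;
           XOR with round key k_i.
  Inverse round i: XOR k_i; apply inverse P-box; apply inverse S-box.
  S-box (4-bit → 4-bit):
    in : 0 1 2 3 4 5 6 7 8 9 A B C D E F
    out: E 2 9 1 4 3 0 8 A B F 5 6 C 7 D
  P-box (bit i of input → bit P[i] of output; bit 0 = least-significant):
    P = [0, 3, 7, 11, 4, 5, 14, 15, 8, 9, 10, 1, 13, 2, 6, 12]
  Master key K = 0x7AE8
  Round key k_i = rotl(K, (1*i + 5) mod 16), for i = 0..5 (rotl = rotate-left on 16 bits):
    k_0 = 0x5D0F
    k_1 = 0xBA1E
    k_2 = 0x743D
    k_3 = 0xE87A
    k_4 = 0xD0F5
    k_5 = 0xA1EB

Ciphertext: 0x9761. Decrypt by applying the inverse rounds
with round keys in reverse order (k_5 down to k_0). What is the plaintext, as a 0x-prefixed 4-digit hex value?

0x7656

s_0 = ciphertext = 0x9761
s_1 = InvRound(s_0, k_5) = 0x206C
s_2 = InvRound(s_1, k_4) = 0x26FE
s_3 = InvRound(s_2, k_3) = 0x1CDD
s_4 = InvRound(s_3, k_2) = 0xB6CD
s_5 = InvRound(s_4, k_1) = 0x4D3F
s_6 = InvRound(s_5, k_0) = 0x7656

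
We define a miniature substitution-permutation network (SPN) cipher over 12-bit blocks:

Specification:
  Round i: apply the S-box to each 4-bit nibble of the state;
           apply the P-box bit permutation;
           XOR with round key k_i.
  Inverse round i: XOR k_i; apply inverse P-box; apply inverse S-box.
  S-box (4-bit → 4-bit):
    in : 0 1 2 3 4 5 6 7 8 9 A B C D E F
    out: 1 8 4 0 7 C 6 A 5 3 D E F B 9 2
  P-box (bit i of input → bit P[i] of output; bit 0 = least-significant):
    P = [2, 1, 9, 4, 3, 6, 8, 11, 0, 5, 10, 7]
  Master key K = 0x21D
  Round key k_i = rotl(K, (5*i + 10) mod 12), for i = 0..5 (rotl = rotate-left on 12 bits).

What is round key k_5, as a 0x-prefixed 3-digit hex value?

0x90E

K = 0x21D
k_0 = rotl(K, (5*0+10) mod 12) = rotl(K, 10) = 0x487
k_1 = rotl(K, (5*1+10) mod 12) = rotl(K, 3) = 0x0E9
k_2 = rotl(K, (5*2+10) mod 12) = rotl(K, 8) = 0xD21
k_3 = rotl(K, (5*3+10) mod 12) = rotl(K, 1) = 0x43A
k_4 = rotl(K, (5*4+10) mod 12) = rotl(K, 6) = 0x748
k_5 = rotl(K, (5*5+10) mod 12) = rotl(K, 11) = 0x90E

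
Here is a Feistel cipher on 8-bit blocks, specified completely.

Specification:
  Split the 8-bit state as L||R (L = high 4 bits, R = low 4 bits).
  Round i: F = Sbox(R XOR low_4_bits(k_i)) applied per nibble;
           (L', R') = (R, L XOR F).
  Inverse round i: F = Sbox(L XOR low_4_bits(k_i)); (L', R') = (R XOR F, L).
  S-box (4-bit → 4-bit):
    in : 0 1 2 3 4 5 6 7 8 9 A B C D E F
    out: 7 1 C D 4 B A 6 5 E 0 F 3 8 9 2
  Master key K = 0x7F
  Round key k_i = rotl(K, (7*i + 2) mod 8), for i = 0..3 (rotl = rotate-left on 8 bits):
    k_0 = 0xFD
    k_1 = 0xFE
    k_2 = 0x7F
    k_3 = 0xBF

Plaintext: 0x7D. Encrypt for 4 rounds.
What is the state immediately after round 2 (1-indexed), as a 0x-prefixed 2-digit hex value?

s_0 = plaintext = 0x7D
s_1 = Round(s_0, k_0) = 0xD0
s_2 = Round(s_1, k_1) = 0x04
s_3 = Round(s_2, k_2) = 0x4F
s_4 = Round(s_3, k_3) = 0xF3

0x04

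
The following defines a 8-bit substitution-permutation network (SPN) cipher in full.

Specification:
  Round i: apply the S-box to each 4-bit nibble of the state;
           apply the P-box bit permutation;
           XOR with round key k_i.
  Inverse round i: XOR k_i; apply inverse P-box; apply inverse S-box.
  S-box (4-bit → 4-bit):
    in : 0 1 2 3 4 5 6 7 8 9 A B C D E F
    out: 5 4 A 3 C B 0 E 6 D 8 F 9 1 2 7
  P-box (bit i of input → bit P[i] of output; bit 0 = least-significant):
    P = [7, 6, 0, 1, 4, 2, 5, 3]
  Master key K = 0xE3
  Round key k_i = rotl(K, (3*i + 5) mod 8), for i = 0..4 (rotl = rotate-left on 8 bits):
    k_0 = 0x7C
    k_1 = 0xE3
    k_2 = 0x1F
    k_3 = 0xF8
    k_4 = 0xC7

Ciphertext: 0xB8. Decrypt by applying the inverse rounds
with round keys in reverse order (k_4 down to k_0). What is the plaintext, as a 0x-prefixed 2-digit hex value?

s_0 = ciphertext = 0xB8
s_1 = InvRound(s_0, k_4) = 0xB7
s_2 = InvRound(s_1, k_3) = 0x27
s_3 = InvRound(s_2, k_2) = 0x96
s_4 = InvRound(s_3, k_1) = 0xF8
s_5 = InvRound(s_4, k_0) = 0xED

0xED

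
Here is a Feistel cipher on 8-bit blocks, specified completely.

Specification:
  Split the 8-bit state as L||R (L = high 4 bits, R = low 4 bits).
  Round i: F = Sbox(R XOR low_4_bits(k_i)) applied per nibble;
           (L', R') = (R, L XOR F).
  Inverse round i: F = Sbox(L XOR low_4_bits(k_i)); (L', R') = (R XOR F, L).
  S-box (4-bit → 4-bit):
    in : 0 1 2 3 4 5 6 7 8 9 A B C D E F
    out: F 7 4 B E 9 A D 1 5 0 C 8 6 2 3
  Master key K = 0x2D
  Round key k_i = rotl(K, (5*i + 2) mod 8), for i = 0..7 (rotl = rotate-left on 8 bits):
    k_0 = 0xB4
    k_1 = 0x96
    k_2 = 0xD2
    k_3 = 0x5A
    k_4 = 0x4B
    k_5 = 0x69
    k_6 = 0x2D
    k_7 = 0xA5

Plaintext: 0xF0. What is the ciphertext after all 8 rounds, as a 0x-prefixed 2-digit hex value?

0x3C

s_0 = plaintext = 0xF0
s_1 = Round(s_0, k_0) = 0x01
s_2 = Round(s_1, k_1) = 0x1D
s_3 = Round(s_2, k_2) = 0xD2
s_4 = Round(s_3, k_3) = 0x2C
s_5 = Round(s_4, k_4) = 0xCF
s_6 = Round(s_5, k_5) = 0xF6
s_7 = Round(s_6, k_6) = 0x63
s_8 = Round(s_7, k_7) = 0x3C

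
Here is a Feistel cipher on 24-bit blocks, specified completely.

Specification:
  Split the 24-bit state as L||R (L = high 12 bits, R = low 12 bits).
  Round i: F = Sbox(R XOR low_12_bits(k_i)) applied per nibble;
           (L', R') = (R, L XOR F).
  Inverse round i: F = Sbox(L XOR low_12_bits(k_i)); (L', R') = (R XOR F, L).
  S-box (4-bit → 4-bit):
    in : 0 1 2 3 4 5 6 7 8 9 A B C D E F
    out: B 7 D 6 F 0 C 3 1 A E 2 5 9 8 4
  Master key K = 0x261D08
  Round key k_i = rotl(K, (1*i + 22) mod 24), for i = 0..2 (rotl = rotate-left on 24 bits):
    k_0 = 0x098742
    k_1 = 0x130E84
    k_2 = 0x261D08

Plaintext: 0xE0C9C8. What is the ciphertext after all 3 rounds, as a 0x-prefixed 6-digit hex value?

s_0 = plaintext = 0xE0C9C8
s_1 = Round(s_0, k_0) = 0x9C8612
s_2 = Round(s_1, k_1) = 0x612864
s_3 = Round(s_2, k_2) = 0x8646D7

0x8646D7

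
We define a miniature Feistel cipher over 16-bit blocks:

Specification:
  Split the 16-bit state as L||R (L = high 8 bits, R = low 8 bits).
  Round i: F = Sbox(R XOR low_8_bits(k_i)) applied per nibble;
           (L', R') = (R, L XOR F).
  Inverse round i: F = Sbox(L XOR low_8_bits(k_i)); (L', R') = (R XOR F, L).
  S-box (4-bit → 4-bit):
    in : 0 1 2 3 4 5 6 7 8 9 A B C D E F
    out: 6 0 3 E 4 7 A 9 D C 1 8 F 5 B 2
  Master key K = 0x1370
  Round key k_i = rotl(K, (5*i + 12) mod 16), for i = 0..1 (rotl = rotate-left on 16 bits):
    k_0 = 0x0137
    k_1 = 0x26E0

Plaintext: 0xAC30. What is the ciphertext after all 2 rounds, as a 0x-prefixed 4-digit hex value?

0xC507

s_0 = plaintext = 0xAC30
s_1 = Round(s_0, k_0) = 0x30C5
s_2 = Round(s_1, k_1) = 0xC507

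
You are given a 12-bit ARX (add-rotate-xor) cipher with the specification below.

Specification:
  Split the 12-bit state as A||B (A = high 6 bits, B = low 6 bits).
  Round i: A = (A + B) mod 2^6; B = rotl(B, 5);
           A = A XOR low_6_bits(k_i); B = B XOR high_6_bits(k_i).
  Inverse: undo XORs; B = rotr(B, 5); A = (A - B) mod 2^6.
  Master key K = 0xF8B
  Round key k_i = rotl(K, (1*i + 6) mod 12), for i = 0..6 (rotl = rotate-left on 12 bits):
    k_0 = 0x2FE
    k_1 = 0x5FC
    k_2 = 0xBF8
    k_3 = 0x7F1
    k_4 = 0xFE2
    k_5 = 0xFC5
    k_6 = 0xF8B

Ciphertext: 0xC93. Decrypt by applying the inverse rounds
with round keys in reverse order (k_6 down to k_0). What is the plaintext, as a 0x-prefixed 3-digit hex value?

0x3DA

s_0 = ciphertext = 0xC93
s_1 = InvRound(s_0, k_6) = 0x79B
s_2 = InvRound(s_1, k_5) = 0x489
s_3 = InvRound(s_2, k_4) = 0x0ED
s_4 = InvRound(s_3, k_3) = 0x365
s_5 = InvRound(s_4, k_2) = 0x854
s_6 = InvRound(s_5, k_1) = 0x5C6
s_7 = InvRound(s_6, k_0) = 0x3DA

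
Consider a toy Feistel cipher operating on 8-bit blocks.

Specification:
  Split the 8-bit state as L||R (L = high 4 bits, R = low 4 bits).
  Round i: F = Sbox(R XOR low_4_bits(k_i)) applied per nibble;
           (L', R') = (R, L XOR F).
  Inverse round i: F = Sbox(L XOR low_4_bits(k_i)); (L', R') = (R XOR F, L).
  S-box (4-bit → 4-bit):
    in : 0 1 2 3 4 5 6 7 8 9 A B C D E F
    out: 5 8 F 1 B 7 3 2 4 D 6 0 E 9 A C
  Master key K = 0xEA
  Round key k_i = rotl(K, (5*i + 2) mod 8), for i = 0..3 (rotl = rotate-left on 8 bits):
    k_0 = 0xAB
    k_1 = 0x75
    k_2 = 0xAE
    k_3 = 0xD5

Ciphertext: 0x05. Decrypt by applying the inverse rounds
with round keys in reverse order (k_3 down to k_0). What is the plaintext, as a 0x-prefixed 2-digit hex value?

0x32

s_0 = ciphertext = 0x05
s_1 = InvRound(s_0, k_3) = 0x20
s_2 = InvRound(s_1, k_2) = 0xE2
s_3 = InvRound(s_2, k_1) = 0x2E
s_4 = InvRound(s_3, k_0) = 0x32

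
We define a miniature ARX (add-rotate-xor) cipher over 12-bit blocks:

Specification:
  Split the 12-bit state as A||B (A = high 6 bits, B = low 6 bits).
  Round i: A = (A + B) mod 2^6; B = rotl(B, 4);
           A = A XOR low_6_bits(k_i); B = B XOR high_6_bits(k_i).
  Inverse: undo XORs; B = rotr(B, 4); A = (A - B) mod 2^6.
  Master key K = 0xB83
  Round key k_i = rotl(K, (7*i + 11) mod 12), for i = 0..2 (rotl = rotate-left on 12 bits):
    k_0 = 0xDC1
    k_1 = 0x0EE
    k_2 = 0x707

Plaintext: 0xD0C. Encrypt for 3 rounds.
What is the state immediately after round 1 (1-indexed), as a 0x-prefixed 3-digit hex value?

0x074

s_0 = plaintext = 0xD0C
s_1 = Round(s_0, k_0) = 0x074
s_2 = Round(s_1, k_1) = 0x6CE
s_3 = Round(s_2, k_2) = 0xBBF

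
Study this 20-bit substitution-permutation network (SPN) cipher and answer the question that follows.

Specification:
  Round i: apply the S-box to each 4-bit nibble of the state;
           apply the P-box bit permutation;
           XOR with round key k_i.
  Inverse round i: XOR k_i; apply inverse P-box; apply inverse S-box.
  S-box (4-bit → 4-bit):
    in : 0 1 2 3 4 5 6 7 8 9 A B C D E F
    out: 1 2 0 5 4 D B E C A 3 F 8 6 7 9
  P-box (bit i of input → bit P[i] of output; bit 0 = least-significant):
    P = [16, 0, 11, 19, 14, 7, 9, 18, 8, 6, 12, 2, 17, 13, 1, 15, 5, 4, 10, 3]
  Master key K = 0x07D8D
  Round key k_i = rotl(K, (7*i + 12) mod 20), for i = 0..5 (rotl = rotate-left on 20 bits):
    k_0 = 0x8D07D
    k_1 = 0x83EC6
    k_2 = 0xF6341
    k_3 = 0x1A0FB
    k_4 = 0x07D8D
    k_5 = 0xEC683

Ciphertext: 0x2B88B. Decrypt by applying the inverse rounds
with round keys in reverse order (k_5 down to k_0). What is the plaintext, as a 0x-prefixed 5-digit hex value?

0xC8E94

s_0 = ciphertext = 0x2B88B
s_1 = InvRound(s_0, k_5) = 0x81458
s_2 = InvRound(s_1, k_4) = 0x116A7
s_3 = InvRound(s_2, k_3) = 0x79742
s_4 = InvRound(s_3, k_2) = 0x47409
s_5 = InvRound(s_4, k_1) = 0xC49B7
s_6 = InvRound(s_5, k_0) = 0xC8E94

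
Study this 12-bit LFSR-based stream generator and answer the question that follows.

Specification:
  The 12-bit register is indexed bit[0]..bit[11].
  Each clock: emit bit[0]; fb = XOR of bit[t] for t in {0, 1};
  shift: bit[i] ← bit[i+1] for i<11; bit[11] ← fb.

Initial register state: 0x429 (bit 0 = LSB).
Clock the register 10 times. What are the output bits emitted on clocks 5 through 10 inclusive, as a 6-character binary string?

010000

reg_0 = 0x429
clock 1: out=1, reg = 0xA14
clock 2: out=0, reg = 0x50A
clock 3: out=0, reg = 0xA85
clock 4: out=1, reg = 0xD42
clock 5: out=0, reg = 0xEA1
clock 6: out=1, reg = 0xF50
clock 7: out=0, reg = 0x7A8
clock 8: out=0, reg = 0x3D4
clock 9: out=0, reg = 0x1EA
clock 10: out=0, reg = 0x8F5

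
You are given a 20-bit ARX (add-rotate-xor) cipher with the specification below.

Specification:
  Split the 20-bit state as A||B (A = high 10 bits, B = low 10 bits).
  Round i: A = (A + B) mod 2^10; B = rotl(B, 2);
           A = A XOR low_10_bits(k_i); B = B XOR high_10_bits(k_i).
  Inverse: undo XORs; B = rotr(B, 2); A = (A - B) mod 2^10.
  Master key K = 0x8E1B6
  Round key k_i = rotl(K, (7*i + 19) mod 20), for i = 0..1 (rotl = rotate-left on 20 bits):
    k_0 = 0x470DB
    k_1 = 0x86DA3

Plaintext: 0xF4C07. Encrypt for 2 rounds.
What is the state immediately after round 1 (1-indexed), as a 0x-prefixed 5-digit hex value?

s_0 = plaintext = 0xF4C07
s_1 = Round(s_0, k_0) = 0xC0500
s_2 = Round(s_1, k_1) = 0x68A1A

0xC0500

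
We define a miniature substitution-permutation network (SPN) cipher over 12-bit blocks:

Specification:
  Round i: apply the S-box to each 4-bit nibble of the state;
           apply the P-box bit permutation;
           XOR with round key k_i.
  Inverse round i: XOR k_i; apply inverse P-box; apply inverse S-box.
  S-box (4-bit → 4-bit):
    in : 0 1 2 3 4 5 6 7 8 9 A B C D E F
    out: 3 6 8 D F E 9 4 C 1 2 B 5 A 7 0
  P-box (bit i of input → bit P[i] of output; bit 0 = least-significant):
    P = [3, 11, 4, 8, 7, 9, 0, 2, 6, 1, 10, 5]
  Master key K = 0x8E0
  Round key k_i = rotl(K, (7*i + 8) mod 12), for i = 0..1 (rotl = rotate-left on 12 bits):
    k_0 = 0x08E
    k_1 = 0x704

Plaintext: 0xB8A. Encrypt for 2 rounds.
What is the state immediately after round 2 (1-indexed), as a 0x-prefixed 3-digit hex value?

0x1AD

s_0 = plaintext = 0xB8A
s_1 = Round(s_0, k_0) = 0x8E9
s_2 = Round(s_1, k_1) = 0x1AD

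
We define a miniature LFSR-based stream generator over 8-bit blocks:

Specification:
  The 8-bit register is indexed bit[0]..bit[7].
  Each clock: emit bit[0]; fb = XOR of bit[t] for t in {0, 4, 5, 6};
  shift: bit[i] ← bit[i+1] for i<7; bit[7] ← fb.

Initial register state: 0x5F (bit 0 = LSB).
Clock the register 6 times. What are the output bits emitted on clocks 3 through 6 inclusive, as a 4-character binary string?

1110

reg_0 = 0x5F
clock 1: out=1, reg = 0xAF
clock 2: out=1, reg = 0x57
clock 3: out=1, reg = 0xAB
clock 4: out=1, reg = 0x55
clock 5: out=1, reg = 0xAA
clock 6: out=0, reg = 0xD5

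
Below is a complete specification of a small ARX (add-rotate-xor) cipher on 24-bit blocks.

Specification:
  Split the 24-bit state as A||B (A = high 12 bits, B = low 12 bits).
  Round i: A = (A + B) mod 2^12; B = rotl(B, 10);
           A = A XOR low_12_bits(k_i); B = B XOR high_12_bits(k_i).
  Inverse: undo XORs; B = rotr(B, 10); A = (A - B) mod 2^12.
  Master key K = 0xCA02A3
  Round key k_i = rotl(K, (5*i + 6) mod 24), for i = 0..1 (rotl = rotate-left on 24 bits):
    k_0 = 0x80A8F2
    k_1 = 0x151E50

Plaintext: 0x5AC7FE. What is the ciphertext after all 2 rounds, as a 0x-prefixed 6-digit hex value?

0x91D52C

s_0 = plaintext = 0x5AC7FE
s_1 = Round(s_0, k_0) = 0x5581F5
s_2 = Round(s_1, k_1) = 0x91D52C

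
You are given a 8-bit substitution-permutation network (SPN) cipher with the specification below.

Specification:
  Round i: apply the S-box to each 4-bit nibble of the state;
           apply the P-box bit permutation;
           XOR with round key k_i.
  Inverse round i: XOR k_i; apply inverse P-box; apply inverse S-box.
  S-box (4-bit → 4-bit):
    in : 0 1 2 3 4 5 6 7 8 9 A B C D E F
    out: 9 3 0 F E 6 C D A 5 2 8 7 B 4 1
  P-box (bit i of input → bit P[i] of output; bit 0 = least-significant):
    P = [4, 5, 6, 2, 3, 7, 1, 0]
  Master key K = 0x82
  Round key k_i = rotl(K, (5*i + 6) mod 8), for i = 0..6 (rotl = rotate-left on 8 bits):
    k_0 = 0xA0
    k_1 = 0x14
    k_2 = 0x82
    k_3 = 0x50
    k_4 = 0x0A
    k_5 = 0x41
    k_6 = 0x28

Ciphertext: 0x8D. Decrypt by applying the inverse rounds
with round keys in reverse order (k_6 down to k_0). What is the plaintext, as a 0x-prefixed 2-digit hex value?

0x74

s_0 = ciphertext = 0x8D
s_1 = InvRound(s_0, k_6) = 0x88
s_2 = InvRound(s_1, k_5) = 0xDE
s_3 = InvRound(s_2, k_4) = 0xA7
s_4 = InvRound(s_3, k_3) = 0x43
s_5 = InvRound(s_4, k_2) = 0x8E
s_6 = InvRound(s_5, k_1) = 0xCF
s_7 = InvRound(s_6, k_0) = 0x74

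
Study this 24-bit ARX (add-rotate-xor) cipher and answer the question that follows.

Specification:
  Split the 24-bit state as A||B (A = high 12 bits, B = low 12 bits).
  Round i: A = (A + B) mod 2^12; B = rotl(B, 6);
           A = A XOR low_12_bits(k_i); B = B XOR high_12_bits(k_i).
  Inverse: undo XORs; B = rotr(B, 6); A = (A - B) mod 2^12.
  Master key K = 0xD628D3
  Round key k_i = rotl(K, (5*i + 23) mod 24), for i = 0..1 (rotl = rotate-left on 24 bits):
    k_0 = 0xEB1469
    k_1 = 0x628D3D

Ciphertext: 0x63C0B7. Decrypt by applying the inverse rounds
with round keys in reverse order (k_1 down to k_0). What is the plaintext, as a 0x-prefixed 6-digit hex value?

s_0 = ciphertext = 0x63C0B7
s_1 = InvRound(s_0, k_1) = 0x3277DA
s_2 = InvRound(s_1, k_0) = 0xC69AE5

0xC69AE5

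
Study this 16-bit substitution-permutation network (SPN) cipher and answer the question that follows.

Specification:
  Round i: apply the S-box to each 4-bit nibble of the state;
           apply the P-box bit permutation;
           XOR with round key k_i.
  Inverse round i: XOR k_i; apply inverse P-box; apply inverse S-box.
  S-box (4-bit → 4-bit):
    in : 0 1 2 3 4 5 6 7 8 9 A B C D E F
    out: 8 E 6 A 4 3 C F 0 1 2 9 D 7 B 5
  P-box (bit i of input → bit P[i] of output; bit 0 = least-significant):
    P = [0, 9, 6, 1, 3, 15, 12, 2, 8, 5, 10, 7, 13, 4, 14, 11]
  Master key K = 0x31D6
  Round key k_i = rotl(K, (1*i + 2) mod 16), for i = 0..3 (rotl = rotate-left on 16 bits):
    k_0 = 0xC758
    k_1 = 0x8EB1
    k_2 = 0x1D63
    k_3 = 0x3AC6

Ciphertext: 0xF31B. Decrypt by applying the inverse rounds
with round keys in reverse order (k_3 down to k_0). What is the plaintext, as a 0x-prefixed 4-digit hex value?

0x6CA7

s_0 = ciphertext = 0xF31B
s_1 = InvRound(s_0, k_3) = 0x1BEF
s_2 = InvRound(s_1, k_2) = 0x86BA
s_3 = InvRound(s_2, k_1) = 0x089B
s_4 = InvRound(s_3, k_0) = 0x6CA7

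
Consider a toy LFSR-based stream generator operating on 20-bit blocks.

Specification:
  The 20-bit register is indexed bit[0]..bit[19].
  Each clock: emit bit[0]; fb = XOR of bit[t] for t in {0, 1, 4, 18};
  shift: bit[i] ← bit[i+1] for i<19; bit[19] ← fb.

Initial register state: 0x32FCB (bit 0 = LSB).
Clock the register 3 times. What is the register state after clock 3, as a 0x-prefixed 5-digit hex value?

0x465F9

reg_0 = 0x32FCB
clock 1: out=1, reg = 0x197E5
clock 2: out=1, reg = 0x8CBF2
clock 3: out=0, reg = 0x465F9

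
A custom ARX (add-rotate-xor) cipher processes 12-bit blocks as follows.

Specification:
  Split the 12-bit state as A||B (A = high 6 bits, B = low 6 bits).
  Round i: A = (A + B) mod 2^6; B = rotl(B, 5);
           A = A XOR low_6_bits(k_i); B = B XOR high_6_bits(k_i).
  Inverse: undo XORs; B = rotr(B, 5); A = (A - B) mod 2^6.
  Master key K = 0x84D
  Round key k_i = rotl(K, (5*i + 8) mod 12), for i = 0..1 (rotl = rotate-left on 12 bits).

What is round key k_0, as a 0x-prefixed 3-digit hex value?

K = 0x84D
k_0 = rotl(K, (5*0+8) mod 12) = rotl(K, 8) = 0xD84

0xD84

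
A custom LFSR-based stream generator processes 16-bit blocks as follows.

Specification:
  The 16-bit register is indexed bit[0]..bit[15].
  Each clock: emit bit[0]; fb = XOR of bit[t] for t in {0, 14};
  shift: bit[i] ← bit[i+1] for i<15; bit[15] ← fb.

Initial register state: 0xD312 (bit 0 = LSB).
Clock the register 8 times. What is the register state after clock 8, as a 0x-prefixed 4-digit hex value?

0x05D3

reg_0 = 0xD312
clock 1: out=0, reg = 0xE989
clock 2: out=1, reg = 0x74C4
clock 3: out=0, reg = 0xBA62
clock 4: out=0, reg = 0x5D31
clock 5: out=1, reg = 0x2E98
clock 6: out=0, reg = 0x174C
clock 7: out=0, reg = 0x0BA6
clock 8: out=0, reg = 0x05D3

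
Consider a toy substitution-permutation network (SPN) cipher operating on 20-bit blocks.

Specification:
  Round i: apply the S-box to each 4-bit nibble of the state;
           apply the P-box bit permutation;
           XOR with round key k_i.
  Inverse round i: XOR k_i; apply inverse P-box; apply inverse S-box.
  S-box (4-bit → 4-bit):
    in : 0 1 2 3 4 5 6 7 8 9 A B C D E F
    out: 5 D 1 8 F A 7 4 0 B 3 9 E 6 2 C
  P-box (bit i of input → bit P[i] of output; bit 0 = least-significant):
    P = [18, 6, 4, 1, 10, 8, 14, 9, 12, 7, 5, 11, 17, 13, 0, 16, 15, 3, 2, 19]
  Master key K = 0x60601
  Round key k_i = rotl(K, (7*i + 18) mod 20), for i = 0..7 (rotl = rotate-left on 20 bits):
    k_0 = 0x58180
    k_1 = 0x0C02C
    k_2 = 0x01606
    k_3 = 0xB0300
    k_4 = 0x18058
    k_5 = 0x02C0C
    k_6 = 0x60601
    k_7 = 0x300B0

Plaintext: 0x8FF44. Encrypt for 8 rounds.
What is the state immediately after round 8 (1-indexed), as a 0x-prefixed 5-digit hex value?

s_0 = plaintext = 0x8FF44
s_1 = Round(s_0, k_0) = 0x0CEF3
s_2 = Round(s_1, k_1) = 0x122AB
s_3 = Round(s_2, k_2) = 0xE8300
s_4 = Round(s_3, k_3) = 0xF4F18
s_5 = Round(s_4, k_4) = 0xAEE7D
s_6 = Round(s_5, k_5) = 0x0CCD4
s_7 = Round(s_6, k_6) = 0x3EFF6
s_8 = Round(s_7, k_7) = 0xF6AC0

0xF6AC0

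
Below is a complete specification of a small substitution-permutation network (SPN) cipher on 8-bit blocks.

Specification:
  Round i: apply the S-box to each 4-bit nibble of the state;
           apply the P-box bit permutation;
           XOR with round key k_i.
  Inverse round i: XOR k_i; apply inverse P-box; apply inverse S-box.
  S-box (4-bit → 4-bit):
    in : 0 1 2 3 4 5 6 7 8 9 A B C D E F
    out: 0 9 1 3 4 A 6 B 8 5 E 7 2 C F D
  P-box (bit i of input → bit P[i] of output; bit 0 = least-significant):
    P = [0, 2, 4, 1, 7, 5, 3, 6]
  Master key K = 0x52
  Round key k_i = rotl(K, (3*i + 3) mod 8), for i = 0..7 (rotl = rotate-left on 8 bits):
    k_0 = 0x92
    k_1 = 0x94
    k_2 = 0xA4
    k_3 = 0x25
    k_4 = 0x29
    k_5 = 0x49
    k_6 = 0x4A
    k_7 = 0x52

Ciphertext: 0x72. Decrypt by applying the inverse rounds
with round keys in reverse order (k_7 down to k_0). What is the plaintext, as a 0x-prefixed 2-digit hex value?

s_0 = ciphertext = 0x72
s_1 = InvRound(s_0, k_7) = 0xC0
s_2 = InvRound(s_1, k_6) = 0x98
s_3 = InvRound(s_2, k_5) = 0x19
s_4 = InvRound(s_3, k_4) = 0xC4
s_5 = InvRound(s_4, k_3) = 0x72
s_6 = InvRound(s_5, k_2) = 0x1A
s_7 = InvRound(s_6, k_1) = 0x95
s_8 = InvRound(s_7, k_0) = 0x07

0x07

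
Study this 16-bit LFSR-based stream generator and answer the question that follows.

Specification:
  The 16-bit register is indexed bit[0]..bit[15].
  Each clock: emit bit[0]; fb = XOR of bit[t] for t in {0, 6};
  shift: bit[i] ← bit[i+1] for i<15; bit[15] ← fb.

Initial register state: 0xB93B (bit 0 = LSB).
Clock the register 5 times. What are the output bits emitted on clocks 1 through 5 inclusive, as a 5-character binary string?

11011

reg_0 = 0xB93B
clock 1: out=1, reg = 0xDC9D
clock 2: out=1, reg = 0xEE4E
clock 3: out=0, reg = 0xF727
clock 4: out=1, reg = 0xFB93
clock 5: out=1, reg = 0xFDC9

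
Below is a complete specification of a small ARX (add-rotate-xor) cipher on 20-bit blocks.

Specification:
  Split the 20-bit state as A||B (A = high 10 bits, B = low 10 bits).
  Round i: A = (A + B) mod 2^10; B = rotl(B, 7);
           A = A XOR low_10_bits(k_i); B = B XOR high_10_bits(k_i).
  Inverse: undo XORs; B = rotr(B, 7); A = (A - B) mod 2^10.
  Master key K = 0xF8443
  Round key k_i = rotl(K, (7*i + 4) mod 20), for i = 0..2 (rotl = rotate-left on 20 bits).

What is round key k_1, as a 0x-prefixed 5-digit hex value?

K = 0xF8443
k_0 = rotl(K, (7*0+4) mod 20) = rotl(K, 4) = 0x8443F
k_1 = rotl(K, (7*1+4) mod 20) = rotl(K, 11) = 0x21FC2

0x21FC2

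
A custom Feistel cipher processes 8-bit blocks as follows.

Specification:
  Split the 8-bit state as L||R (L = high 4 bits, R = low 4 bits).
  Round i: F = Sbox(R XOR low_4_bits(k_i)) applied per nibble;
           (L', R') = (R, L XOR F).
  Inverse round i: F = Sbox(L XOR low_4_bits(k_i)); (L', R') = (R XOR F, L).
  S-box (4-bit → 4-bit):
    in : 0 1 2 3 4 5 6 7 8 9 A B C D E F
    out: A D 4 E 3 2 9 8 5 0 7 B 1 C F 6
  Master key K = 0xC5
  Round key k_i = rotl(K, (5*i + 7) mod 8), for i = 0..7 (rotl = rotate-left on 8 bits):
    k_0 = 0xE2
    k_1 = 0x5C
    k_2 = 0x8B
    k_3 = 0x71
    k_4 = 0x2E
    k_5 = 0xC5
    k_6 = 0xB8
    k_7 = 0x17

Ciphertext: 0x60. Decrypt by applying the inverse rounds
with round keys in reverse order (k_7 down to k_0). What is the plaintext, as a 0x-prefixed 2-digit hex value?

0xBE

s_0 = ciphertext = 0x60
s_1 = InvRound(s_0, k_7) = 0xD6
s_2 = InvRound(s_1, k_6) = 0x4D
s_3 = InvRound(s_2, k_5) = 0x04
s_4 = InvRound(s_3, k_4) = 0xB0
s_5 = InvRound(s_4, k_3) = 0x7B
s_6 = InvRound(s_5, k_2) = 0xA7
s_7 = InvRound(s_6, k_1) = 0xEA
s_8 = InvRound(s_7, k_0) = 0xBE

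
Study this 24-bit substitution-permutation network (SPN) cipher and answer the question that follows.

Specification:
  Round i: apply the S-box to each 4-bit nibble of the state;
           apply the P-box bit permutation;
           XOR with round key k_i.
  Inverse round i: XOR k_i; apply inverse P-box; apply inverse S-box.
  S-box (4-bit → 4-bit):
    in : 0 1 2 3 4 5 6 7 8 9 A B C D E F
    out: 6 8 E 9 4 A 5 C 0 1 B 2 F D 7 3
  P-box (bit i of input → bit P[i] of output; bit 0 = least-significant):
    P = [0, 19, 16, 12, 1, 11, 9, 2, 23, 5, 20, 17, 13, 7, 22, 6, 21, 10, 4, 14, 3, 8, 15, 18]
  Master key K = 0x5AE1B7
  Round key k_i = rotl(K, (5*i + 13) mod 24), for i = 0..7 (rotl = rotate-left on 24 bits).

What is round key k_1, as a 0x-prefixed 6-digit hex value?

K = 0x5AE1B7
k_0 = rotl(K, (5*0+13) mod 24) = rotl(K, 13) = 0x36EB5C
k_1 = rotl(K, (5*1+13) mod 24) = rotl(K, 18) = 0xDD6B86

0xDD6B86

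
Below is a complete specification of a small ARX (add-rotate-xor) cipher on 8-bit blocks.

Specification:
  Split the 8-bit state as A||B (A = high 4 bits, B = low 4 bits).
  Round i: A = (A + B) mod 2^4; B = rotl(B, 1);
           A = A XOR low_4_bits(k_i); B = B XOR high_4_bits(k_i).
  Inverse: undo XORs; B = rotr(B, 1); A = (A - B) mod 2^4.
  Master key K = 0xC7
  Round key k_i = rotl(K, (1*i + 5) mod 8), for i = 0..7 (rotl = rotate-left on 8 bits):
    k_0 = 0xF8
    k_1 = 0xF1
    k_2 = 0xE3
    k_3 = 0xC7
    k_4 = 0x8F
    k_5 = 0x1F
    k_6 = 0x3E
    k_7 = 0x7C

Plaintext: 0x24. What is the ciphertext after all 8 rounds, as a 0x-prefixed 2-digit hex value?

s_0 = plaintext = 0x24
s_1 = Round(s_0, k_0) = 0xE7
s_2 = Round(s_1, k_1) = 0x41
s_3 = Round(s_2, k_2) = 0x6C
s_4 = Round(s_3, k_3) = 0x55
s_5 = Round(s_4, k_4) = 0x52
s_6 = Round(s_5, k_5) = 0x85
s_7 = Round(s_6, k_6) = 0x39
s_8 = Round(s_7, k_7) = 0x04

0x04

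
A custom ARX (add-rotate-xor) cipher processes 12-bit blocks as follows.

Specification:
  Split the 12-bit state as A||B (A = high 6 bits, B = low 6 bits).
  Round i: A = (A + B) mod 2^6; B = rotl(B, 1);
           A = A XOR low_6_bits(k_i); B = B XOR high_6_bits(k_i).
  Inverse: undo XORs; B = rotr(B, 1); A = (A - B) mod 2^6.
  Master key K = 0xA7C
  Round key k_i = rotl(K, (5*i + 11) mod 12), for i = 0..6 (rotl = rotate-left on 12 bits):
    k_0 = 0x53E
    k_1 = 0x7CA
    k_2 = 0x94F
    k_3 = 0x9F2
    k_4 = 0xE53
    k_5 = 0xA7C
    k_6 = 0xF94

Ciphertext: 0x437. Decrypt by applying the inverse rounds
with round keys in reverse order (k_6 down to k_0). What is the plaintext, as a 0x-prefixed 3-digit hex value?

s_0 = ciphertext = 0x437
s_1 = InvRound(s_0, k_6) = 0x824
s_2 = InvRound(s_1, k_5) = 0xDA6
s_3 = InvRound(s_2, k_4) = 0xDAF
s_4 = InvRound(s_3, k_3) = 0x004
s_5 = InvRound(s_4, k_2) = 0x7F0
s_6 = InvRound(s_5, k_1) = 0x7B7
s_7 = InvRound(s_6, k_0) = 0xBF1

0xBF1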